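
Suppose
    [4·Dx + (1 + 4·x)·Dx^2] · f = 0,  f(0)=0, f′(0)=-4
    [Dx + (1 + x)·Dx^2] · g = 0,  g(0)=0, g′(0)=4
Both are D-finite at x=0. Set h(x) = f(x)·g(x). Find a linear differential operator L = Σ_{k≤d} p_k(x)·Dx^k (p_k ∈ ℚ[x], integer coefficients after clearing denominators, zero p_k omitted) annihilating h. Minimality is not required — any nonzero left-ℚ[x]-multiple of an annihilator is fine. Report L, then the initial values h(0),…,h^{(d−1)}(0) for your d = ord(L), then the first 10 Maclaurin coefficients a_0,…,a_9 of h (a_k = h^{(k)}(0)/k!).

f: a_k = 0, -4, 8, -64/3, 64, -1024/5, 2048/3, -16384/7, 8192, -262144/9, …
g: a_k = 0, 4, -2, 4/3, -1, 4/5, -2/3, 4/7, -1/2, 4/9, …
L₀ := L_f ⊗_s L_g (sym. prod.), ord ≤ 4.
L = (136 + 320·x + 256·x^2)·Dx + (290 + 1464·x + 2400·x^2 + 1280·x^3)·Dx^2 + (92 + 740·x + 1992·x^2 + 2240·x^3 + 896·x^4)·Dx^3 + (5 + 58·x + 245·x^2 + 464·x^3 + 400·x^4 + 128·x^5)·Dx^4  (order 4).
h: a_k = 0, 0, -16, 40, -320/3, 940/3, -44408/45, 3256, -388128/35, 2434078/63, …
ICs: h(0) = 0, h′(0) = 0, h′′(0) = -32, h′′′(0) = 240.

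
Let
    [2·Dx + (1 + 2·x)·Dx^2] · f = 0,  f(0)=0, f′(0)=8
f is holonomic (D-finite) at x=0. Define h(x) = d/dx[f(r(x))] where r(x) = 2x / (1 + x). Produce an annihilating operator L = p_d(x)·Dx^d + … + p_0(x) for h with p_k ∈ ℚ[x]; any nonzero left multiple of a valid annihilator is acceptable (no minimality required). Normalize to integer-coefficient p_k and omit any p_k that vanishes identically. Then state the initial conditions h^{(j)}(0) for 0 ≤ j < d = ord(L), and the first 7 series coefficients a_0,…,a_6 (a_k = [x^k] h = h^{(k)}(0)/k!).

f: a_k = 0, 8, -8, 32/3, -16, 128/5, -128/3, …
Change of var in L_f (x↦r) gives L₀.
Derive L from L₀ (diff closure).
L = (6 + 10·x) + (1 + 6·x + 5·x^2)·Dx  (order 1).
h: a_k = 16, -96, 496, -2496, 12496, -62496, 312496, …
ICs: h(0) = 16.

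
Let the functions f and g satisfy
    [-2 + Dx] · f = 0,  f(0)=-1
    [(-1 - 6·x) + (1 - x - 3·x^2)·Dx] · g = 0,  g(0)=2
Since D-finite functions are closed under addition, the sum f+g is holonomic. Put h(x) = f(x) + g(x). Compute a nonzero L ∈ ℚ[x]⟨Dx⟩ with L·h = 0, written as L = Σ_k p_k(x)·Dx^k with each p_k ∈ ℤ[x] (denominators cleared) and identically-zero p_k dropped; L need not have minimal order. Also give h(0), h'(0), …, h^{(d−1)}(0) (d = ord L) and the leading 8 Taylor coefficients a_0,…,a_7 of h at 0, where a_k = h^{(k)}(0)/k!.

f: a_k = -1, -2, -2, -4/3, -2/3, -4/15, -4/45, -8/315, …
g: a_k = 2, 2, 8, 14, 38, 80, 194, 434, …
Sum ⇒ L₀ = lclm(L_f,L_g) in ℚ(x)⟨Dx⟩.
L = (12 + 16·x + 144·x^2 + 72·x^3) + (-4 - 26·x - 74·x^2 + 24·x^3 + 36·x^4)·Dx + (-1 + 9·x + x^2 - 30·x^3 - 18·x^4)·Dx^2  (order 2).
h: a_k = 1, 0, 6, 38/3, 112/3, 1196/15, 8726/45, 136702/315, …
ICs: h(0) = 1, h′(0) = 0.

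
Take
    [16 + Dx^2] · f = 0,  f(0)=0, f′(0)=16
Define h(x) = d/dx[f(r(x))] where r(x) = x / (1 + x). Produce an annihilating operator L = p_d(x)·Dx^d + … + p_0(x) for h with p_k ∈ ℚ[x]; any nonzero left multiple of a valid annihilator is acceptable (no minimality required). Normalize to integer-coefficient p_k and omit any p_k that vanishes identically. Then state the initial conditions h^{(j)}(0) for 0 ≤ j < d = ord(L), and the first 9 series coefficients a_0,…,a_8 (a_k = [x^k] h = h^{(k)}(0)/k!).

L = (22 + 12·x + 6·x^2) + (6 + 18·x + 18·x^2 + 6·x^3)·Dx + (1 + 4·x + 6·x^2 + 4·x^3 + x^4)·Dx^2  (order 2).
h: a_k = 16, -32, -80, 448, -3088/3, 1440, -39376/45, -80512/45, 481648/63, …
ICs: h(0) = 16, h′(0) = -32.

f: a_k = 0, 16, 0, -128/3, 0, 512/15, 0, -4096/315, 0, …
f∘r: x↦r, Dx↦Dx/r' in L_f ⇒ L₀.
h=h₀': d/dx-closure on L₀ ⇒ L.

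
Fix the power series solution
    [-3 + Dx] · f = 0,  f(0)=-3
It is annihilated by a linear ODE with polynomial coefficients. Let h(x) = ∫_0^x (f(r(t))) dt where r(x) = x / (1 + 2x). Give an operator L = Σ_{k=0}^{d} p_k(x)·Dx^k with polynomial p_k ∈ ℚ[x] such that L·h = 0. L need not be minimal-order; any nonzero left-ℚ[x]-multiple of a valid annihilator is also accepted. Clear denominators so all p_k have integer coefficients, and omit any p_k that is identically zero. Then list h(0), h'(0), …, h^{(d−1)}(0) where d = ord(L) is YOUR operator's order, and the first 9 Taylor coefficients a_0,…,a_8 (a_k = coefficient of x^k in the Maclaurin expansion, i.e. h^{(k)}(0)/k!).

f: a_k = -3, -9, -27/2, -27/2, -81/8, -243/40, -243/80, -729/560, -2187/4480, …
L₀ from L_f via x↦r, Dx↦r'^{-1}Dx.
h=∫₀ˣh₀: take L = L₀·Dx.
L = -3·Dx + (1 + 4·x + 4·x^2)·Dx^2  (order 2).
h: a_k = 0, -3, -9/2, 3/2, 9/8, -153/40, 519/80, -4743/560, 37323/4480, …
ICs: h(0) = 0, h′(0) = -3.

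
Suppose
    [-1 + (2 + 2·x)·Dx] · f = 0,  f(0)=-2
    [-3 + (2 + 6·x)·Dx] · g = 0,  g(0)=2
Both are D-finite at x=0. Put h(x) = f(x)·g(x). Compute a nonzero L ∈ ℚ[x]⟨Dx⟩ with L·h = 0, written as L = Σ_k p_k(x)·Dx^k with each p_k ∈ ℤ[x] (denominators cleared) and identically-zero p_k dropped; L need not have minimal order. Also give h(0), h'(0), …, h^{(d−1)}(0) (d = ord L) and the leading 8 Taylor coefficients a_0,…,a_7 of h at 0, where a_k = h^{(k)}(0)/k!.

f: a_k = -2, -1, 1/4, -1/8, 5/64, -7/128, 21/512, -33/1024, …
g: a_k = 2, 3, -9/4, 27/8, -405/64, 1701/128, -15309/512, 72171/1024, …
Sym-product of L_f,L_g gives L₀ (≤ ord 1).
L = (-2 - 3·x) + (1 + 4·x + 3·x^2)·Dx  (order 1).
h: a_k = -4, -8, 2, -4, 17/2, -19, 177/4, -213/2, …
ICs: h(0) = -4.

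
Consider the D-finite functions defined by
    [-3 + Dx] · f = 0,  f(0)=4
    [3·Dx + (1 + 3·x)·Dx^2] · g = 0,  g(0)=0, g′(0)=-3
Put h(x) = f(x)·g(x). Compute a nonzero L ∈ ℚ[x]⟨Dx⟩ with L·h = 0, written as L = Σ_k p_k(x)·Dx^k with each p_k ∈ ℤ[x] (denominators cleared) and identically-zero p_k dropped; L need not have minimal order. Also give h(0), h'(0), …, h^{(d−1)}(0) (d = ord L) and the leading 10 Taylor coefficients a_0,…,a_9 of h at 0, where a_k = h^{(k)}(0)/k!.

f: a_k = 4, 12, 18, 18, 27/2, 81/10, 81/20, 243/140, 729/1120, 243/1120, …
g: a_k = 0, -3, 9/2, -9, 81/4, -243/5, 243/2, -2187/7, 6561/8, -2187, …
f·g: L₀ = L_f ⊗_s L_g, ord ≤ 1·2.
L = 27·x + (-3 - 18·x)·Dx + (1 + 3·x)·Dx^2  (order 2).
h: a_k = 0, -12, -18, -36, 0, -729/10, 567/4, -5589/14, 21141/20, -458541/160, …
ICs: h(0) = 0, h′(0) = -12.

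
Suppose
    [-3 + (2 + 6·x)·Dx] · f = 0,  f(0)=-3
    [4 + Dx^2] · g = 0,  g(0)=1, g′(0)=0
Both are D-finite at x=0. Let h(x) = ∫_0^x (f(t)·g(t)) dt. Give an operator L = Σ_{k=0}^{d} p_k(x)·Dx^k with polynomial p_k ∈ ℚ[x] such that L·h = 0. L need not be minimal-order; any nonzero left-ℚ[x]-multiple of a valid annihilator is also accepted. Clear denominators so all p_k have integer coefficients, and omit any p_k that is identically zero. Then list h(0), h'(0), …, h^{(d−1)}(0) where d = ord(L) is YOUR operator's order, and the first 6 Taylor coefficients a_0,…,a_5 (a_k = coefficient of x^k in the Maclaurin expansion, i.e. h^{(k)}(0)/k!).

L = (43 + 96·x + 144·x^2)·Dx + (-12 - 36·x)·Dx^2 + (4 + 24·x + 36·x^2)·Dx^3  (order 3).
h: a_k = 0, -3, -9/4, 25/8, 63/64, 19/128, …
ICs: h(0) = 0, h′(0) = -3, h′′(0) = -9/2.

f: a_k = -3, -9/2, 27/8, -81/16, 1215/128, -5103/256, …
g: a_k = 1, 0, -2, 0, 2/3, 0, …
L₀ := L_f ⊗_s L_g (sym. prod.), ord ≤ 2.
Integrate: L := L₀·Dx.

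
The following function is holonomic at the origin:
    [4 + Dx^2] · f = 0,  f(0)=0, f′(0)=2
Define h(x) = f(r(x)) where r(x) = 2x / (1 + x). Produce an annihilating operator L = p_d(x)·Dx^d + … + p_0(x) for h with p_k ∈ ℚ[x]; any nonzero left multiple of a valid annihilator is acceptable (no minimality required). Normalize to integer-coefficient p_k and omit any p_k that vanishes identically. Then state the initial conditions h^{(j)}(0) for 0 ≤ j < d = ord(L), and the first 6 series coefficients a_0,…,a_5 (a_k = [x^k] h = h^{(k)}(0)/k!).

L = 16 + (2 + 6·x + 6·x^2 + 2·x^3)·Dx + (1 + 4·x + 6·x^2 + 4·x^3 + x^4)·Dx^2  (order 2).
h: a_k = 0, 4, -4, -20/3, 28, -772/15, …
ICs: h(0) = 0, h′(0) = 4.

f: a_k = 0, 2, 0, -4/3, 0, 4/15, …
Substitute x→r, Dx→(1/r')Dx; clear ⇒ L₀.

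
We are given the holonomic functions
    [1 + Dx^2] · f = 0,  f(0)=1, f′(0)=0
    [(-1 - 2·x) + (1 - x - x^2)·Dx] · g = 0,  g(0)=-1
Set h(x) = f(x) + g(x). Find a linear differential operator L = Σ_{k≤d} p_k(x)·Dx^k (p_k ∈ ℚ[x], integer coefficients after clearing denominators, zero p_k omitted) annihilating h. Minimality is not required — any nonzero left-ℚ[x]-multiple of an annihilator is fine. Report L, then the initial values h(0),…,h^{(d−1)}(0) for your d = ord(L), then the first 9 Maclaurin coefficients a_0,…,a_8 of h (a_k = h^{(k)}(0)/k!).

f: a_k = 1, 0, -1/2, 0, 1/24, 0, -1/720, 0, 1/40320, …
g: a_k = -1, -1, -2, -3, -5, -8, -13, -21, -34, …
f+g: L₀ = lclm(L_f,L_g), ord ≤ 2+1.
L = (-19 - 48·x - 31·x^2 - 24·x^3 - 5·x^4 - 2·x^5) + (5 - x - 4·x^2 - 7·x^3 - 6·x^4 - 3·x^5 - x^6)·Dx + (-19 - 48·x - 31·x^2 - 24·x^3 - 5·x^4 - 2·x^5)·Dx^2 + (5 - x - 4·x^2 - 7·x^3 - 6·x^4 - 3·x^5 - x^6)·Dx^3  (order 3).
h: a_k = 0, -1, -5/2, -3, -119/24, -8, -9361/720, -21, -1370879/40320, …
ICs: h(0) = 0, h′(0) = -1, h′′(0) = -5.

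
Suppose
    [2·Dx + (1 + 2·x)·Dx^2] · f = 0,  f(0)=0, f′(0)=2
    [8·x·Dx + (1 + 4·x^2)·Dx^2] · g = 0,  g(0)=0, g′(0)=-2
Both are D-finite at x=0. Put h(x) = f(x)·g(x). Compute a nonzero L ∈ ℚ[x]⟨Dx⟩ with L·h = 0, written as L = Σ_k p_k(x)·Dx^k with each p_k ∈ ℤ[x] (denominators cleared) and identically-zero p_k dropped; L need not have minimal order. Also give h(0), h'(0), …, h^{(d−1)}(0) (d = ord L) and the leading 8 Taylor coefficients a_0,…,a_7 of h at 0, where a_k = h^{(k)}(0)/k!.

f: a_k = 0, 2, -2, 8/3, -4, 32/5, -32/3, 128/7, …
g: a_k = 0, -2, 0, 8/3, 0, -32/5, 0, 128/7, …
L₀ := L_f ⊗_s L_g (sym. prod.), ord ≤ 4.
L = (192 + 704·x + 2560·x^2 + 9984·x^3 + 15360·x^4 + 13312·x^5 + 4096·x^7)·Dx + (72 + 992·x + 4928·x^2 + 15488·x^3 + 34816·x^4 + 47616·x^5 + 35840·x^6 + 6144·x^7 + 14336·x^8)·Dx^2 + (24 + 256·x + 1536·x^2 + 4992·x^3 + 11520·x^4 + 19968·x^5 + 24576·x^6 + 18432·x^7 + 6144·x^8 + 8192·x^9)·Dx^3 + (5 + 36·x + 148·x^2 + 448·x^3 + 1056·x^4 + 1920·x^5 + 2688·x^6 + 3072·x^7 + 2304·x^8 + 1024·x^9 + 1024·x^10)·Dx^4  (order 4).
h: a_k = 0, 0, -4, 4, 0, 8/3, -832/45, 352/15, …
ICs: h(0) = 0, h′(0) = 0, h′′(0) = -8, h′′′(0) = 24.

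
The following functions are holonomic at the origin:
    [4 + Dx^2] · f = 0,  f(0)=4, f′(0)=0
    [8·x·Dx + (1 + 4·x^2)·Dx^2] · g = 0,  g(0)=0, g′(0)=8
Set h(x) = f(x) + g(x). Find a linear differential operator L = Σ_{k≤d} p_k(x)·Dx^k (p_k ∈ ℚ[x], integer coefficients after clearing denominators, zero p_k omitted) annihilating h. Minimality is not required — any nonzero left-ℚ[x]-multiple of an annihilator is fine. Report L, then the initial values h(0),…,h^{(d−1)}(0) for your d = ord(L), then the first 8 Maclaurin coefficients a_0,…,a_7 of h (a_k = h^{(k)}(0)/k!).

L = (-352·x + 1792·x^3 + 512·x^5)·Dx + (-4 + 112·x^2 + 576·x^4 + 256·x^6)·Dx^2 + (-88·x + 448·x^3 + 128·x^5)·Dx^3 + (-1 + 28·x^2 + 144·x^4 + 64·x^6)·Dx^4  (order 4).
h: a_k = 4, 8, -8, -32/3, 8/3, 128/5, -16/45, -512/7, …
ICs: h(0) = 4, h′(0) = 8, h′′(0) = -16, h′′′(0) = -64.

f: a_k = 4, 0, -8, 0, 8/3, 0, -16/45, 0, …
g: a_k = 0, 8, 0, -32/3, 0, 128/5, 0, -512/7, …
Sum ⇒ L₀ = lclm(L_f,L_g) in ℚ(x)⟨Dx⟩.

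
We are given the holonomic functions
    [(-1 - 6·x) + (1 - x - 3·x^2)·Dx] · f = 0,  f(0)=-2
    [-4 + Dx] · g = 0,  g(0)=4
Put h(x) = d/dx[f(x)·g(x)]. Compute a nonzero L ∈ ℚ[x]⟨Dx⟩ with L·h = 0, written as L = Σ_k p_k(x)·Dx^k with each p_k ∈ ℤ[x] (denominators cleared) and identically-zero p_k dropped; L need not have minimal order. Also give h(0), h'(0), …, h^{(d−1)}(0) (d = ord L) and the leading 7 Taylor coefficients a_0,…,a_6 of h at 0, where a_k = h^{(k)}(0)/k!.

L = (32 + 26·x - 98·x^2 - 48·x^3 + 144·x^4) + (-5 + 3·x + 29·x^2 - 6·x^3 - 36·x^4)·Dx  (order 1).
h: a_k = -40, -256, -1000, -9632/3, -28064/3, -77840/3, -3138424/45, …
ICs: h(0) = -40.

f: a_k = -2, -2, -8, -14, -38, -80, -194, …
g: a_k = 4, 16, 32, 128/3, 128/3, 512/15, 1024/45, …
Sym-product of L_f,L_g gives L₀ (≤ ord 1).
Differentiate: ansatz ord ≤ ord L₀ ⇒ L.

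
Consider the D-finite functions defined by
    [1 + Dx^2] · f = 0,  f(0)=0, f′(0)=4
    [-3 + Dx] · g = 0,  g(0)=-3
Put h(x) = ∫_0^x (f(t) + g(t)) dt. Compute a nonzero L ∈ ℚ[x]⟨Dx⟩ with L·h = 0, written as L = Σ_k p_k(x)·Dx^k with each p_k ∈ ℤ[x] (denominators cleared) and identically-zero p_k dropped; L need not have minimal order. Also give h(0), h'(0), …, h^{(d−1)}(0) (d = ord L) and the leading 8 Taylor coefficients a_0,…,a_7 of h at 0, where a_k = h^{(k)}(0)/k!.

L = -3·Dx + Dx^2 - 3·Dx^3 + Dx^4  (order 4).
h: a_k = 0, -3, -5/2, -9/2, -85/24, -81/40, -145/144, -243/560, …
ICs: h(0) = 0, h′(0) = -3, h′′(0) = -5, h′′′(0) = -27.

f: a_k = 0, 4, 0, -2/3, 0, 1/30, 0, -1/1260, …
g: a_k = -3, -9, -27/2, -27/2, -81/8, -243/40, -243/80, -729/560, …
L₀ := lclm(L_f,L_g); ord L₀ ≤ 2+1.
Integrate: L := L₀·Dx.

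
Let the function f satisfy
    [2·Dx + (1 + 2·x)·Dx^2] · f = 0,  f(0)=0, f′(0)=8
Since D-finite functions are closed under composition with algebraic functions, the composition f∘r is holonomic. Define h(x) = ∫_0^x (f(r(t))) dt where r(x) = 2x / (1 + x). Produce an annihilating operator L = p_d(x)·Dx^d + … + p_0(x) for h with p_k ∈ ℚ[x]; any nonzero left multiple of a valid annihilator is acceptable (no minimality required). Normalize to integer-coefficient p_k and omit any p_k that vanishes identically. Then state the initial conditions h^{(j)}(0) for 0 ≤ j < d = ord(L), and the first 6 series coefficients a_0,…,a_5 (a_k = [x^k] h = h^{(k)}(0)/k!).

L = (6 + 10·x)·Dx^2 + (1 + 6·x + 5·x^2)·Dx^3  (order 3).
h: a_k = 0, 0, 8, -16, 124/3, -624/5, …
ICs: h(0) = 0, h′(0) = 0, h′′(0) = 16.

f: a_k = 0, 8, -8, 32/3, -16, 128/5, …
f∘r: x↦r, Dx↦Dx/r' in L_f ⇒ L₀.
h=∫₀ˣh₀: take L = L₀·Dx.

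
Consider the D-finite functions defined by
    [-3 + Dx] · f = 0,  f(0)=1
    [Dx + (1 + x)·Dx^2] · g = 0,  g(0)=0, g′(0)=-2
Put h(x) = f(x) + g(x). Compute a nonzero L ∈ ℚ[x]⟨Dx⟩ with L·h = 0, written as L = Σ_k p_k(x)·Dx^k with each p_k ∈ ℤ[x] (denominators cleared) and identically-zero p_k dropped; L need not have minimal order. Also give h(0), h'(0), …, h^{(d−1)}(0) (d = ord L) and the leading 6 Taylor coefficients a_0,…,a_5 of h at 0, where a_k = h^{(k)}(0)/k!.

L = (-15 - 9·x)·Dx + (-7 - 18·x - 9·x^2)·Dx^2 + (4 + 7·x + 3·x^2)·Dx^3  (order 3).
h: a_k = 1, 1, 11/2, 23/6, 31/8, 13/8, …
ICs: h(0) = 1, h′(0) = 1, h′′(0) = 11.

f: a_k = 1, 3, 9/2, 9/2, 27/8, 81/40, …
g: a_k = 0, -2, 1, -2/3, 1/2, -2/5, …
L₀ := lclm(L_f,L_g); ord L₀ ≤ 1+2.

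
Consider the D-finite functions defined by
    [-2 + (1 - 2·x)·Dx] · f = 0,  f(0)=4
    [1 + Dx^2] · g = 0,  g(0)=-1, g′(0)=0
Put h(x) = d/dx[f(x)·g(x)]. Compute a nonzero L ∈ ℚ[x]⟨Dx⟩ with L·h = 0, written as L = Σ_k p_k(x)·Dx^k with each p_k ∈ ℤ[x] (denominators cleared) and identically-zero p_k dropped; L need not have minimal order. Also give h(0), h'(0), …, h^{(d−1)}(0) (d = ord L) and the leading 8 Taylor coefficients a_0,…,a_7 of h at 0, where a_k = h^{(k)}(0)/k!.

f: a_k = 4, 8, 16, 32, 64, 128, 256, 512, …
g: a_k = -1, 0, 1/2, 0, -1/24, 0, 1/720, 0, …
Sym-product of L_f,L_g gives L₀ (≤ ord 2).
Differentiate: ansatz ord ≤ ord L₀ ⇒ L.
L = (-7 - 4·x + 4·x^2) + (-4 + 8·x)·Dx + (1 - 4·x + 4·x^2)·Dx^2  (order 2).
h: a_k = -8, -28, -84, -674/3, -1685/3, -40439/30, -283073/90, -9058337/1260, …
ICs: h(0) = -8, h′(0) = -28.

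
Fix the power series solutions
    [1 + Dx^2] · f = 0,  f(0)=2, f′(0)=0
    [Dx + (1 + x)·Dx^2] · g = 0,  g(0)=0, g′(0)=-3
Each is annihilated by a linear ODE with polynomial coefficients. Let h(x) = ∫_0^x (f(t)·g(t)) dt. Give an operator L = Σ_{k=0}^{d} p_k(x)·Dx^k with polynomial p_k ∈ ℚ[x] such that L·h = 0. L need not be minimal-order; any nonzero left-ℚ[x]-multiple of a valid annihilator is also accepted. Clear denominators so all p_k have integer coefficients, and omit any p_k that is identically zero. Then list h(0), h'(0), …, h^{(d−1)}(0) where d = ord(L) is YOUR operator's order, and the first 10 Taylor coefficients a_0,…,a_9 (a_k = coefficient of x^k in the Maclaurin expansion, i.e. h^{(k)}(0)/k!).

L = (-3 + 6·x + 19·x^2 + 16·x^3 + 4·x^4)·Dx + (4 + 20·x + 24·x^2 + 8·x^3)·Dx^2 + (20·x + 42·x^2 + 32·x^3 + 8·x^4)·Dx^3 + (4 + 20·x + 24·x^2 + 8·x^3)·Dx^4 + (3 + 14·x + 23·x^2 + 16·x^3 + 4·x^4)·Dx^5  (order 5).
h: a_k = 0, 0, -3, 1, 1/4, 0, -3/40, 3/56, -93/2240, 37/1080, …
ICs: h(0) = 0, h′(0) = 0, h′′(0) = -6, h′′′(0) = 6, h′′′′(0) = 6.

f: a_k = 2, 0, -1, 0, 1/12, 0, -1/360, 0, 1/20160, 0, …
g: a_k = 0, -3, 3/2, -1, 3/4, -3/5, 1/2, -3/7, 3/8, -1/3, …
h₀=f·g: eliminate ⇒ L₀, order ≤ 2·2.
∫: right-multiply L₀ by Dx.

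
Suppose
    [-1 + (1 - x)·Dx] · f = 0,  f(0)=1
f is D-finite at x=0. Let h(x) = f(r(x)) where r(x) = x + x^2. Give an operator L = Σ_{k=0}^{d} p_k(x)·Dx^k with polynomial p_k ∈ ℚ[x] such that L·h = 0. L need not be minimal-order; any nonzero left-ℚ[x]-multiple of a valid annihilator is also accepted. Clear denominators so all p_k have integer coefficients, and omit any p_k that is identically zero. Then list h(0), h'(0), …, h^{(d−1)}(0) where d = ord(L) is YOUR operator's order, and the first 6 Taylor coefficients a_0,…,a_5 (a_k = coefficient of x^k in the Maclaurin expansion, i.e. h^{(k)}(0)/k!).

L = (1 + 2·x) + (-1 + x + x^2)·Dx  (order 1).
h: a_k = 1, 1, 2, 3, 5, 8, …
ICs: h(0) = 1.

f: a_k = 1, 1, 1, 1, 1, 1, …
h₀=f(r): pull back L_f along r ⇒ L₀.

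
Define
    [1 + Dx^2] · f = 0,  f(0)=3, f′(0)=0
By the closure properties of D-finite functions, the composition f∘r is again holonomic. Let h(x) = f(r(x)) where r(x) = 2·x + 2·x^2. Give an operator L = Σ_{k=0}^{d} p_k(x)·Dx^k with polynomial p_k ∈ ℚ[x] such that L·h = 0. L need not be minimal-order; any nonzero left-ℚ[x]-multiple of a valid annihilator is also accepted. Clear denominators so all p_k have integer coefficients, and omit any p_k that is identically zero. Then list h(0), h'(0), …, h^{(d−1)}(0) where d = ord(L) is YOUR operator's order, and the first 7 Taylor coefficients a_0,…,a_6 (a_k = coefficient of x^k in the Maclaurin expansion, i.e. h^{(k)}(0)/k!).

L = (4 + 24·x + 48·x^2 + 32·x^3) - 2·Dx + (1 + 2·x)·Dx^2  (order 2).
h: a_k = 3, 0, -6, -12, -4, 8, 176/15, …
ICs: h(0) = 3, h′(0) = 0.

f: a_k = 3, 0, -3/2, 0, 1/8, 0, -1/240, …
Change of var in L_f (x↦r) gives L₀.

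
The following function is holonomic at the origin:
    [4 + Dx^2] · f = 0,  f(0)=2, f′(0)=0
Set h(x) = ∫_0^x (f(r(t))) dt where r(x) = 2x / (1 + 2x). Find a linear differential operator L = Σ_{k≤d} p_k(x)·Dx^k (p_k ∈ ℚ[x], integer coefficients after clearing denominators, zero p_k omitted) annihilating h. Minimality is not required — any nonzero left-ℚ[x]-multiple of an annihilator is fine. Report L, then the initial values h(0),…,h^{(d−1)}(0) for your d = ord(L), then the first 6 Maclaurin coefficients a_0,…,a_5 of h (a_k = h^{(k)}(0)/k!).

L = 16·Dx + (4 + 24·x + 48·x^2 + 32·x^3)·Dx^2 + (1 + 8·x + 24·x^2 + 32·x^3 + 16·x^4)·Dx^3  (order 3).
h: a_k = 0, 2, 0, -16/3, 16, -512/15, …
ICs: h(0) = 0, h′(0) = 2, h′′(0) = 0.

f: a_k = 2, 0, -4, 0, 4/3, 0, …
h₀=f(r): pull back L_f along r ⇒ L₀.
h=∫₀ˣh₀: take L = L₀·Dx.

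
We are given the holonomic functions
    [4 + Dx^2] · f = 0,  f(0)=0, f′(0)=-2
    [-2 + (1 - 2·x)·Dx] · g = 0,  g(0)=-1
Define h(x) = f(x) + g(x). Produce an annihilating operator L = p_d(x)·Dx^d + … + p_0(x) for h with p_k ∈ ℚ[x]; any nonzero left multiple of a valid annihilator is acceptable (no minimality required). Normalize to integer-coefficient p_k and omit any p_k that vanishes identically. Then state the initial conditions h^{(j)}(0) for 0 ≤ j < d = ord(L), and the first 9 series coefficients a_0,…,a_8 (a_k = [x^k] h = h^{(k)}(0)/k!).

f: a_k = 0, -2, 0, 4/3, 0, -4/15, 0, 8/315, 0, …
g: a_k = -1, -2, -4, -8, -16, -32, -64, -128, -256, …
Weyl lclm of L_f,L_g ⇒ L₀ (ord ≤ 3).
L = (-56 + 32·x - 32·x^2) + (12 - 40·x + 48·x^2 - 32·x^3)·Dx + (-14 + 8·x - 8·x^2)·Dx^2 + (3 - 10·x + 12·x^2 - 8·x^3)·Dx^3  (order 3).
h: a_k = -1, -4, -4, -20/3, -16, -484/15, -64, -40312/315, -256, …
ICs: h(0) = -1, h′(0) = -4, h′′(0) = -8.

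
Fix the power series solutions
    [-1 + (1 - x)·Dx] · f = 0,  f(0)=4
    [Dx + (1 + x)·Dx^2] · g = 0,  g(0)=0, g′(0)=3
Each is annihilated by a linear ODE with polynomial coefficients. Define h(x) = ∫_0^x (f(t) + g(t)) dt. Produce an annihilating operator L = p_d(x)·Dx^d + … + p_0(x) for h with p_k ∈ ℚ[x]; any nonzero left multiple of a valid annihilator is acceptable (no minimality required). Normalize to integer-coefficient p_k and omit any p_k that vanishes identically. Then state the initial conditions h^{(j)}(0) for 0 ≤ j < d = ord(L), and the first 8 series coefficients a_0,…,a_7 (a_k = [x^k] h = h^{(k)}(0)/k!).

f: a_k = 4, 4, 4, 4, 4, 4, 4, 4, …
g: a_k = 0, 3, -3/2, 1, -3/4, 3/5, -1/2, 3/7, …
Weyl lclm of L_f,L_g ⇒ L₀ (ord ≤ 3).
h=∫h₀ ⇒ L = L₀·Dx.
L = (10 + 2·x)·Dx^2 + (4 + 16·x + 4·x^2)·Dx^3 + (-3 - x + 3·x^2 + x^3)·Dx^4  (order 4).
h: a_k = 0, 4, 7/2, 5/6, 5/4, 13/20, 23/30, 1/2, …
ICs: h(0) = 0, h′(0) = 4, h′′(0) = 7, h′′′(0) = 5.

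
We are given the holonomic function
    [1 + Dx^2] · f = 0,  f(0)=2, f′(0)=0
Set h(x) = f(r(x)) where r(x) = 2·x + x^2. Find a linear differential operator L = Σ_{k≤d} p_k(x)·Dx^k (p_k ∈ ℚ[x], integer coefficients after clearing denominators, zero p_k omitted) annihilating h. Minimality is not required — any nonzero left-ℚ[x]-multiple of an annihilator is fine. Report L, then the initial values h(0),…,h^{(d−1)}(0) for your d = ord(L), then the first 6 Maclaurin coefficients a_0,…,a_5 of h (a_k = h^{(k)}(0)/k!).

f: a_k = 2, 0, -1, 0, 1/12, 0, …
Change of var in L_f (x↦r) gives L₀.
L = (4 + 12·x + 12·x^2 + 4·x^3) - Dx + (1 + x)·Dx^2  (order 2).
h: a_k = 2, 0, -4, -4, 1/3, 8/3, …
ICs: h(0) = 2, h′(0) = 0.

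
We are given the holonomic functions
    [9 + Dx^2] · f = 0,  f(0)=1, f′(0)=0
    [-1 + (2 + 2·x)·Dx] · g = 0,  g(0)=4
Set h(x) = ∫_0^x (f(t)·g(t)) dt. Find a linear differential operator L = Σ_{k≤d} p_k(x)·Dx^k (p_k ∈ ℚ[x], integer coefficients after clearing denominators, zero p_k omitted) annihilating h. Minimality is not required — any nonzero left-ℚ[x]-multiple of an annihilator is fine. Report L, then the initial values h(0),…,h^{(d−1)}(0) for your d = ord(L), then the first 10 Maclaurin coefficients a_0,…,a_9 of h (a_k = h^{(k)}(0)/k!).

L = (39 + 72·x + 36·x^2)·Dx + (-4 - 4·x)·Dx^2 + (4 + 8·x + 4·x^2)·Dx^3  (order 3).
h: a_k = 0, 4, 1, -37/6, -35/16, 499/160, 367/384, -6549/8960, -4119/20480, 90467/860160, …
ICs: h(0) = 0, h′(0) = 4, h′′(0) = 2.

f: a_k = 1, 0, -9/2, 0, 27/8, 0, -81/80, 0, 729/4480, 0, …
g: a_k = 4, 2, -1/2, 1/4, -5/32, 7/64, -21/256, 33/512, -429/8192, 715/16384, …
f·g: L₀ = L_f ⊗_s L_g, ord ≤ 2·1.
h=∫₀ˣh₀: take L = L₀·Dx.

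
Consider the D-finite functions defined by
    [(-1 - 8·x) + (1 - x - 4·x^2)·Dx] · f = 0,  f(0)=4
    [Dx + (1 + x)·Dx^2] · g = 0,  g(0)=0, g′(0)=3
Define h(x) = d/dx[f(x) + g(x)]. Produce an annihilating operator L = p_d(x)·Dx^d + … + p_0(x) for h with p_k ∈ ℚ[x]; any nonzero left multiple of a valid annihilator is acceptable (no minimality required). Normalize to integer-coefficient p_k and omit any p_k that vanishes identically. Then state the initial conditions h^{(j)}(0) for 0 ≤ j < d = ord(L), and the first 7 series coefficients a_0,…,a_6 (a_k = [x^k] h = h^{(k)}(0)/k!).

f: a_k = 4, 4, 20, 36, 116, 260, 724, …
g: a_k = 0, 3, -3/2, 1, -3/4, 3/5, -1/2, …
Weyl lclm of L_f,L_g ⇒ L₀ (ord ≤ 3).
h₀' ⇒ L via d/dx closure of L₀.
L = (74 + 562·x + 1120·x^2 + 1728·x^3 + 768·x^4) + (52 + 576·x + 1636·x^2 + 3264·x^3 + 3488·x^4 + 1280·x^5)·Dx + (-11 - 41·x - 53·x^2 + 185·x^3 + 704·x^4 + 752·x^5 + 256·x^6)·Dx^2  (order 2).
h: a_k = 7, 37, 111, 461, 1303, 4341, 12351, …
ICs: h(0) = 7, h′(0) = 37.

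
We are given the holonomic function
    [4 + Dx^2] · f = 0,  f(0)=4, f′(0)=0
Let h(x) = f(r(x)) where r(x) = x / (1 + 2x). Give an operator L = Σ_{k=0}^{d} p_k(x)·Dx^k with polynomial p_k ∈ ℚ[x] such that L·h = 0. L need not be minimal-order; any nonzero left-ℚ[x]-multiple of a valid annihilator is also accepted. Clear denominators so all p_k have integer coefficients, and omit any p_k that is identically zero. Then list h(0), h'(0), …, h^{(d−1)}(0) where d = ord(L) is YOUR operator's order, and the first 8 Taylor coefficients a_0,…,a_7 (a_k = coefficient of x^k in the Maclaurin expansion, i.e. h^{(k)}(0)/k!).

f: a_k = 4, 0, -8, 0, 8/3, 0, -16/45, 0, …
L₀ from L_f via x↦r, Dx↦r'^{-1}Dx.
L = 4 + (4 + 24·x + 48·x^2 + 32·x^3)·Dx + (1 + 8·x + 24·x^2 + 32·x^3 + 16·x^4)·Dx^2  (order 2).
h: a_k = 4, 0, -8, 32, -280/3, 704/3, -24016/45, 5568/5, …
ICs: h(0) = 4, h′(0) = 0.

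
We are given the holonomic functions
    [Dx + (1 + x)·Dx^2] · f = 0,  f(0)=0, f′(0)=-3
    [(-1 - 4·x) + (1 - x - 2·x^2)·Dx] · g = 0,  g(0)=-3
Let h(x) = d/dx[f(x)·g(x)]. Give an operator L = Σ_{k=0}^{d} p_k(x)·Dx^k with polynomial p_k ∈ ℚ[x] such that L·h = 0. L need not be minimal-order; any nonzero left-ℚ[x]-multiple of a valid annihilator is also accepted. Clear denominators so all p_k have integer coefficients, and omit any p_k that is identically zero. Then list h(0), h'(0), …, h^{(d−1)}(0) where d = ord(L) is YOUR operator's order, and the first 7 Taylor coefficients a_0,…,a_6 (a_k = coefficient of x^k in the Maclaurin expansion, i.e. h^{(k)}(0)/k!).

L = (72 + 180·x + 144·x^2) + (13 + 93·x + 192·x^2 + 112·x^3)·Dx + (-5 - 8·x + 15·x^2 + 34·x^3 + 16·x^4)·Dx^2  (order 2).
h: a_k = 9, 9, 153/2, 129, 1701/4, 8883/10, 44721/20, …
ICs: h(0) = 9, h′(0) = 9.

f: a_k = 0, -3, 3/2, -1, 3/4, -3/5, 1/2, …
g: a_k = -3, -3, -9, -15, -33, -63, -129, …
L₀ := L_f ⊗_s L_g (sym. prod.), ord ≤ 2.
h=h₀': d/dx-closure on L₀ ⇒ L.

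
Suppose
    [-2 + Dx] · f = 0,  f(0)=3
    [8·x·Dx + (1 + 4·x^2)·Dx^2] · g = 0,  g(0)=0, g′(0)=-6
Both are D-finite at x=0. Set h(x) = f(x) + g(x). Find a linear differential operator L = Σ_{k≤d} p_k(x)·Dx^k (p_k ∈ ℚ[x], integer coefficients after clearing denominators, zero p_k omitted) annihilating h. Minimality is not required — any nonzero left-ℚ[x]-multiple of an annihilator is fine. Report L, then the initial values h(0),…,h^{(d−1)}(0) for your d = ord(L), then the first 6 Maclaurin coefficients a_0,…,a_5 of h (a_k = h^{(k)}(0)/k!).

f: a_k = 3, 6, 6, 4, 2, 4/5, …
g: a_k = 0, -6, 0, 8, 0, -96/5, …
L₀ := lclm(L_f,L_g); ord L₀ ≤ 1+2.
L = (8 - 32·x - 32·x^2)·Dx + (-6 + 12·x + 8·x^2 - 16·x^3)·Dx^2 + (1 + 2·x + 4·x^2 + 8·x^3)·Dx^3  (order 3).
h: a_k = 3, 0, 6, 12, 2, -92/5, …
ICs: h(0) = 3, h′(0) = 0, h′′(0) = 12.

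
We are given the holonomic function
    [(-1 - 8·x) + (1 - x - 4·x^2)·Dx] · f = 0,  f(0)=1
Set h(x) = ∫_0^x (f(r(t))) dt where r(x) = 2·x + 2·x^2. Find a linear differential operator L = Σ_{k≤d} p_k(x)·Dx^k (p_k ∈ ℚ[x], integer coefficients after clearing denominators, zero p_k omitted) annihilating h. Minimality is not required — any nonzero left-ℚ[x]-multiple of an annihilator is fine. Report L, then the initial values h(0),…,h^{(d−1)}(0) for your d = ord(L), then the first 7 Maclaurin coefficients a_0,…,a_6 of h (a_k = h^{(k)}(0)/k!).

f: a_k = 1, 1, 5, 9, 29, 65, 181, …
L₀ from L_f via x↦r, Dx↦r'^{-1}Dx.
Integrate: L := L₀·Dx.
L = (2 + 36·x + 96·x^2 + 64·x^3)·Dx + (-1 + 2·x + 18·x^2 + 32·x^3 + 16·x^4)·Dx^2  (order 2).
h: a_k = 0, 1, 1, 22/3, 28, 140, 692, …
ICs: h(0) = 0, h′(0) = 1.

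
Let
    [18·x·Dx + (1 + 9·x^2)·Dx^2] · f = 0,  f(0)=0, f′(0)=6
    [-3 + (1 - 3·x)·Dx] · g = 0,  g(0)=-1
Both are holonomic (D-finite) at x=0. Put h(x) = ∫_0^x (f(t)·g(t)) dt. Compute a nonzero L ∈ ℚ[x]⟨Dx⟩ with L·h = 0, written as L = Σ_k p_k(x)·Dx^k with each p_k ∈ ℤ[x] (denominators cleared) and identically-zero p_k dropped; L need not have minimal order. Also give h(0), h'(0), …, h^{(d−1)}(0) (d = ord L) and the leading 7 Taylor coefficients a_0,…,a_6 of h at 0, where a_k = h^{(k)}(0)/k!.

f: a_k = 0, 6, 0, -18, 0, 486/5, 0, …
g: a_k = -1, -3, -9, -27, -81, -243, -729, …
Sym-product of L_f,L_g gives L₀ (≤ ord 2).
Integrate: L := L₀·Dx.
L = 54·x·Dx + (6 - 18·x + 108·x^2)·Dx^2 + (-1 + 3·x - 9·x^2 + 27·x^3)·Dx^3  (order 3).
h: a_k = 0, 0, -3, -6, -9, -108/5, -351/5, …
ICs: h(0) = 0, h′(0) = 0, h′′(0) = -6.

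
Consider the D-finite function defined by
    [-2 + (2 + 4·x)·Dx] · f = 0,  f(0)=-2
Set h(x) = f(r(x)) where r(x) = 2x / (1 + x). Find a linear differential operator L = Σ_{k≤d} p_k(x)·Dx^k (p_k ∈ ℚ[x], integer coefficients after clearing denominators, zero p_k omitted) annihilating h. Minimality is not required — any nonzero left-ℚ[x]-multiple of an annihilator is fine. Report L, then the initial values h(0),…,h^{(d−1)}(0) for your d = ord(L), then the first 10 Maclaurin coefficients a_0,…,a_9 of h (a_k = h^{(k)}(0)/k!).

f: a_k = -2, -2, 1, -1, 5/4, -7/4, 21/8, -33/8, 429/64, -715/64, …
L₀ from L_f via x↦r, Dx↦r'^{-1}Dx.
L = -2 + (1 + 6·x + 5·x^2)·Dx  (order 1).
h: a_k = -2, -4, 8, -20, 60, -204, 752, -2924, 11800, -48940, …
ICs: h(0) = -2.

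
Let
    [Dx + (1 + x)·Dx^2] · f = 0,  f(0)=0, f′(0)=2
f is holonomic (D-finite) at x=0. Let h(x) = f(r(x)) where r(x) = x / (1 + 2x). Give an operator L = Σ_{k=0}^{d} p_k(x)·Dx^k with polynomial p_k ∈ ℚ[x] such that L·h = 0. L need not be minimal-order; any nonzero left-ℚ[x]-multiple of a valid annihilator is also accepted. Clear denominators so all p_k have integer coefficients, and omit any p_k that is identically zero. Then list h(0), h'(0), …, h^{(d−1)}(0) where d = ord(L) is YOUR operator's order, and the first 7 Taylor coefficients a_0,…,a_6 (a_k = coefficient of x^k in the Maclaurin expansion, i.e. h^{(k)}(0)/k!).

L = (5 + 12·x)·Dx + (1 + 5·x + 6·x^2)·Dx^2  (order 2).
h: a_k = 0, 2, -5, 38/3, -65/2, 422/5, -665/3, …
ICs: h(0) = 0, h′(0) = 2.

f: a_k = 0, 2, -1, 2/3, -1/2, 2/5, -1/3, …
h₀=f(r): pull back L_f along r ⇒ L₀.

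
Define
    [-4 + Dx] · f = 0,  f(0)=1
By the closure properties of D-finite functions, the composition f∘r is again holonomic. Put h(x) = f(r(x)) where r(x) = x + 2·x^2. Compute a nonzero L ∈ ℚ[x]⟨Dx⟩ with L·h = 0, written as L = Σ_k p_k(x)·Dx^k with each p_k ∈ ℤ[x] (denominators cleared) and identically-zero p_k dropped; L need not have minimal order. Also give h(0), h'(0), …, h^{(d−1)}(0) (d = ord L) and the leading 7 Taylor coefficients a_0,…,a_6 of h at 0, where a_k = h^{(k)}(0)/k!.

f: a_k = 1, 4, 8, 32/3, 32/3, 128/15, 256/45, …
f∘r: x↦r, Dx↦Dx/r' in L_f ⇒ L₀.
L = (-4 - 16·x) + Dx  (order 1).
h: a_k = 1, 4, 16, 128/3, 320/3, 3328/15, 19456/45, …
ICs: h(0) = 1.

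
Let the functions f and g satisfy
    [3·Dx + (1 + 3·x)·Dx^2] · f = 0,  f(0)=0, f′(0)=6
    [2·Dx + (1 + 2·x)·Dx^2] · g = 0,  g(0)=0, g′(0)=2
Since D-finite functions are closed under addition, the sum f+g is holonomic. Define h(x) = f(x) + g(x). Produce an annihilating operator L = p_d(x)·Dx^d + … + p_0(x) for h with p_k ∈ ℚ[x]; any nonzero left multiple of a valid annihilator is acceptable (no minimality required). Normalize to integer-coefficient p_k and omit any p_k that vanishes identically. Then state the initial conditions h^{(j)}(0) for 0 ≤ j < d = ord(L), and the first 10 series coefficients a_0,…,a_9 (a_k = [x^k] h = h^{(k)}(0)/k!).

L = 12·Dx + (10 + 24·x)·Dx^2 + (1 + 5·x + 6·x^2)·Dx^3  (order 3).
h: a_k = 0, 8, -11, 62/3, -89/2, 518/5, -761/3, 4502/7, -6689/4, 39878/9, …
ICs: h(0) = 0, h′(0) = 8, h′′(0) = -22.

f: a_k = 0, 6, -9, 18, -81/2, 486/5, -243, 4374/7, -6561/4, 4374, …
g: a_k = 0, 2, -2, 8/3, -4, 32/5, -32/3, 128/7, -32, 512/9, …
h₀=f+g: left-lcm gives L₀, ord ≤ 4.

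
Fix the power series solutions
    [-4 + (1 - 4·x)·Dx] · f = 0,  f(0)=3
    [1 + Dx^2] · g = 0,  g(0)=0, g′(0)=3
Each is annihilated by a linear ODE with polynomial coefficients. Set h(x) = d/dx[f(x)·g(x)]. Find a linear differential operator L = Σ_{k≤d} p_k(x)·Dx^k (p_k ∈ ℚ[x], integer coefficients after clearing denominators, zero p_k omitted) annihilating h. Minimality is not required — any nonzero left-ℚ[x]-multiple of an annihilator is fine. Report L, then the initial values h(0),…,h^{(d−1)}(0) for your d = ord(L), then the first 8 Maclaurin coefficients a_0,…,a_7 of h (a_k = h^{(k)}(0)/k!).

f: a_k = 3, 12, 48, 192, 768, 3072, 12288, 49152, …
g: a_k = 0, 3, 0, -1/2, 0, 1/40, 0, -1/1680, …
f·g: L₀ = L_f ⊗_s L_g, ord ≤ 1·2.
h₀' ⇒ L via d/dx closure of L₀.
L = (-31 - 8·x + 16·x^2) + (-8 + 32·x)·Dx + (1 - 8·x + 16·x^2)·Dx^2  (order 2).
h: a_k = 9, 72, 855/2, 2280, 91203/8, 273609/5, 20429471/80, 40858942/35, …
ICs: h(0) = 9, h′(0) = 72.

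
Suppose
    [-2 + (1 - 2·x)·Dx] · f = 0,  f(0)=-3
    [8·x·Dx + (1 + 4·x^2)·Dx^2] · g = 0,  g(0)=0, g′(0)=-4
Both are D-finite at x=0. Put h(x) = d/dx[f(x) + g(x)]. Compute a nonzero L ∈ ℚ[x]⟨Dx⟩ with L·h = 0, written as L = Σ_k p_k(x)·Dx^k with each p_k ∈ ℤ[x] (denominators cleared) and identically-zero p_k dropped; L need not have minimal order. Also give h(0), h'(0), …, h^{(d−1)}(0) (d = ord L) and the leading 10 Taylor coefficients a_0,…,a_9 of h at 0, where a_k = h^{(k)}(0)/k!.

f: a_k = -3, -6, -12, -24, -48, -96, -192, -384, -768, -1536, …
g: a_k = 0, -4, 0, 16/3, 0, -64/5, 0, 256/7, 0, -1024/9, …
Sum ⇒ L₀ = lclm(L_f,L_g) in ℚ(x)⟨Dx⟩.
h₀' ⇒ L via d/dx closure of L₀.
L = (-8 + 64·x + 96·x^2) + (8 - 8·x + 32·x^2 + 96·x^3)·Dx + (-1 + 16·x^4)·Dx^2  (order 2).
h: a_k = -10, -24, -56, -192, -544, -1152, -2432, -6144, -14848, -30720, …
ICs: h(0) = -10, h′(0) = -24.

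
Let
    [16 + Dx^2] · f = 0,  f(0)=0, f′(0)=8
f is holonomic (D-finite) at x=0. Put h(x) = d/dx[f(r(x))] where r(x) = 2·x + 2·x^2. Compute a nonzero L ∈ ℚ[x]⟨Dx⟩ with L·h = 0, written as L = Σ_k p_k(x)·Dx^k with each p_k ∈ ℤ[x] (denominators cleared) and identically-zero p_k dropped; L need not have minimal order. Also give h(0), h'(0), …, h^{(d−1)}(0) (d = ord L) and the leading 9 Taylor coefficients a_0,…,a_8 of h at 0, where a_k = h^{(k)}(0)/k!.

f: a_k = 0, 8, 0, -64/3, 0, 256/15, 0, -2048/315, 0, …
f∘r: x↦r, Dx↦Dx/r' in L_f ⇒ L₀.
Differentiate: ansatz ord ≤ ord L₀ ⇒ L.
L = (76 + 512·x + 1536·x^2 + 2048·x^3 + 1024·x^4) + (-6 - 12·x)·Dx + (1 + 4·x + 4·x^2)·Dx^2  (order 2).
h: a_k = 16, 32, -512, -2048, 512/3, 15360, 1458176/45, -131072/45, -39706624/315, …
ICs: h(0) = 16, h′(0) = 32.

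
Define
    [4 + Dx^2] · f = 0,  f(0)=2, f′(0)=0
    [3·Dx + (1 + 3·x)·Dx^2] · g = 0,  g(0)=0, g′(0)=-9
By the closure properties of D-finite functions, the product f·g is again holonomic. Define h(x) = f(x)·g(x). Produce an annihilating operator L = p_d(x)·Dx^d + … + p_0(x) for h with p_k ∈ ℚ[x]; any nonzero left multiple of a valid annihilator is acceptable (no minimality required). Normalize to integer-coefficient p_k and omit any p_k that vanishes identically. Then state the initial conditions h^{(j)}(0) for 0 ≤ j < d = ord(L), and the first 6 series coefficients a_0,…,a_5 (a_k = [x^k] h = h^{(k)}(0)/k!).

f: a_k = 2, 0, -4, 0, 4/3, 0, …
g: a_k = 0, -9, 27/2, -27, 243/4, -729/5, …
Sym-product of L_f,L_g gives L₀ (≤ ord 4).
L = (-1112 - 1248·x + 7344·x^2 + 27648·x^3 + 20736·x^4) + (-48 + 2160·x + 10368·x^2 + 10368·x^3)·Dx + (-250 + 240·x + 4968·x^2 + 13824·x^3 + 10368·x^4)·Dx^2 + (-12 + 540·x + 2592·x^2 + 2592·x^3)·Dx^3 + (7 + 138·x + 783·x^2 + 1728·x^3 + 1296·x^4)·Dx^4  (order 4).
h: a_k = 0, -18, 27, -18, 135/2, -978/5, …
ICs: h(0) = 0, h′(0) = -18, h′′(0) = 54, h′′′(0) = -108.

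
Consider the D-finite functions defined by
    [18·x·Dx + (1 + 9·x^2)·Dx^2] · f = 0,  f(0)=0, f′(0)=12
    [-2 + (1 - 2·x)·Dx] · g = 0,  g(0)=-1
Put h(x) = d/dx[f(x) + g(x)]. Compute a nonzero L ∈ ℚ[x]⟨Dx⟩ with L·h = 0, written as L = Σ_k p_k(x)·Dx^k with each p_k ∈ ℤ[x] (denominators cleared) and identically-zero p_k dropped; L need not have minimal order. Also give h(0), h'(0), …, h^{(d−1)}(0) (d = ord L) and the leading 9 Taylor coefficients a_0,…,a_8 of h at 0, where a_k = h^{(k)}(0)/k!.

L = (36 - 288·x - 972·x^2) + (-21 + 36·x - 9·x^2 - 972·x^3)·Dx + (2 + 5·x + 45·x^3 - 162·x^4)·Dx^2  (order 2).
h: a_k = 10, -8, -132, -64, 812, -384, -9644, -2048, 74124, …
ICs: h(0) = 10, h′(0) = -8.

f: a_k = 0, 12, 0, -36, 0, 972/5, 0, -8748/7, 0, …
g: a_k = -1, -2, -4, -8, -16, -32, -64, -128, -256, …
h₀=f+g: left-lcm gives L₀, ord ≤ 3.
h=h₀': d/dx-closure on L₀ ⇒ L.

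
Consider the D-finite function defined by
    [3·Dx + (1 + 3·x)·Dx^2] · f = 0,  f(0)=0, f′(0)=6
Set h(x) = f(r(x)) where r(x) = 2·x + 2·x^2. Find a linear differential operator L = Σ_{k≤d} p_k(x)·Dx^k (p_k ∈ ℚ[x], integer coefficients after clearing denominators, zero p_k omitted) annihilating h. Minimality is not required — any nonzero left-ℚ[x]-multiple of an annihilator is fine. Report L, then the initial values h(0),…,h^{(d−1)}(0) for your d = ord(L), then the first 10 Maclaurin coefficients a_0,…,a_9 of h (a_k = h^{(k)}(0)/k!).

f: a_k = 0, 6, -9, 18, -81/2, 486/5, -243, 4374/7, -6561/4, 4374, …
Substitute x→r, Dx→(1/r')Dx; clear ⇒ L₀.
L = (4 + 12·x + 12·x^2)·Dx + (1 + 8·x + 18·x^2 + 12·x^3)·Dx^2  (order 2).
h: a_k = 0, 12, -24, 72, -252, 4752/5, -3744, 106272/7, -62856, 264384, …
ICs: h(0) = 0, h′(0) = 12.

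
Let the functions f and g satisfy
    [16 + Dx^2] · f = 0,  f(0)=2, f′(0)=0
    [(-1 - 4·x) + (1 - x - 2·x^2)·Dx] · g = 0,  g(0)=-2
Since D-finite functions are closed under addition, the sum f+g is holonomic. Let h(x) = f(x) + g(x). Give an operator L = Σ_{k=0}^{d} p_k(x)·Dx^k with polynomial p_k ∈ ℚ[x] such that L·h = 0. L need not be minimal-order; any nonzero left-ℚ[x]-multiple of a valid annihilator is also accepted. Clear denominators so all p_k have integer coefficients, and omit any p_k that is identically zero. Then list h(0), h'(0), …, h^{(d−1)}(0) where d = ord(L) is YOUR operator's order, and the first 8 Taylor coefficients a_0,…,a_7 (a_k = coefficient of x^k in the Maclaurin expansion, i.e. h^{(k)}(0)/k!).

L = (-368 - 1408·x + 256·x^2 - 512·x^3 - 2560·x^4 - 2048·x^5) + (176 - 336·x - 384·x^2 + 1024·x^3 + 384·x^4 - 1536·x^5 - 1024·x^6)·Dx + (-23 - 88·x + 16·x^2 - 32·x^3 - 160·x^4 - 128·x^5)·Dx^2 + (11 - 21·x - 24·x^2 + 64·x^3 + 24·x^4 - 96·x^5 - 64·x^6)·Dx^3  (order 3).
h: a_k = 0, -2, -22, -10, -2/3, -42, -4382/45, -170, …
ICs: h(0) = 0, h′(0) = -2, h′′(0) = -44.

f: a_k = 2, 0, -16, 0, 64/3, 0, -512/45, 0, …
g: a_k = -2, -2, -6, -10, -22, -42, -86, -170, …
f+g: L₀ = lclm(L_f,L_g), ord ≤ 2+1.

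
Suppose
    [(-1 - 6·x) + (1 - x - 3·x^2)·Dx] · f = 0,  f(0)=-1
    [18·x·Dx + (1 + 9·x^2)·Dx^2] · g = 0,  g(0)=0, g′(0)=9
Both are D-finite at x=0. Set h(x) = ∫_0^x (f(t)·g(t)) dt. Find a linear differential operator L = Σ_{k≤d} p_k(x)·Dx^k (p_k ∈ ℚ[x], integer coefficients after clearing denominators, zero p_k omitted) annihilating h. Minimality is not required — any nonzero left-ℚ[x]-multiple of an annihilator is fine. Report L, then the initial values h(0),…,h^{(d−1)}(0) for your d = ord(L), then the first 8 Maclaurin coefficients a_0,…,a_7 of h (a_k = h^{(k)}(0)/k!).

f: a_k = -1, -1, -4, -7, -19, -40, -97, -217, …
g: a_k = 0, 9, 0, -27, 0, 729/5, 0, -6561/7, …
h₀=f·g: eliminate ⇒ L₀, order ≤ 1·2.
Integrate: L := L₀·Dx.
L = (6 + 18·x + 162·x^2)·Dx + (2 - 6·x + 36·x^2 + 162·x^3)·Dx^2 + (-1 + x - 6·x^2 + 9·x^3 + 27·x^4)·Dx^3  (order 3).
h: a_k = 0, 0, -9/2, -3, -9/4, -36/5, -174/5, -1584/35, …
ICs: h(0) = 0, h′(0) = 0, h′′(0) = -9.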